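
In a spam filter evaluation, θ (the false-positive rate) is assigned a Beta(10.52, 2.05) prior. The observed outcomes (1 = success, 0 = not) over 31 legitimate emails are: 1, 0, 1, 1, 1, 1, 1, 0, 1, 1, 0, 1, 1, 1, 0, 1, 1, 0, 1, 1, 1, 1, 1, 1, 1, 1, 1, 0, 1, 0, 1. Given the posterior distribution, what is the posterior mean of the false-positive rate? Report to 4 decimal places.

The Beta prior is conjugate to a Binomial/Bernoulli likelihood; the update adds successes to α and failures to β.
Posterior: Beta(α+k, β+n−k) = Beta(10.52+24, 2.05+7) = Beta(34.52, 9.05).
Posterior mean = α/(α+β) = 34.52/43.57 = 0.7923.

0.7923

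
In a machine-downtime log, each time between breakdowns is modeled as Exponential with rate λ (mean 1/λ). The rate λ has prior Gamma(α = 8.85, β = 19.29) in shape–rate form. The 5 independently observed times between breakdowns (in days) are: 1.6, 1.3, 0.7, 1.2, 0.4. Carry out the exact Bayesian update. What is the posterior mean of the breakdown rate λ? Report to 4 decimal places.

With a Gamma(shape α, rate β) prior on the exponential rate λ, the posterior after n observations with total T = Σxᵢ is Gamma(α+n, β+T).
Sum of observations T = 5.2 days; n = 5.
Posterior: Gamma(8.85+5, 19.29+5.2) = Gamma(13.85, 24.49).
Posterior mean of λ = α/β = 13.85/24.49 = 0.5655.

0.5655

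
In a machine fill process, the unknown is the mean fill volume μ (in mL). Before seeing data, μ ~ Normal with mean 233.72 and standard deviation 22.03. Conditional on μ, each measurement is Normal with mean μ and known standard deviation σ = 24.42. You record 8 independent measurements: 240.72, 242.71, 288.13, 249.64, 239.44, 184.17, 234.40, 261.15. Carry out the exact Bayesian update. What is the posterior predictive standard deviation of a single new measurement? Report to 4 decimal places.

25.7090

For Normal data with known variance σ², a Normal(μ₀, σ₀²) prior on μ is conjugate. Posterior precision = 1/σ₀² + n/σ²; posterior mean is the precision-weighted average of μ₀ and x̄.
σ₀² = 22.03² = 485.3209, σ² = 24.42² = 596.3364; σ² + n·σ₀² = 596.3364 + 8·485.3209 = 4478.9036.
Posterior precision = 1/σ₀² + n/σ² = 1/485.3209 + 8/596.3364 = (σ² + n·σ₀²)/(σ₀²σ²) = 4478.9036/(485.3209·596.3364); posterior variance σₙ² = σ₀²σ²/(σ² + n·σ₀²) = 485.3209·596.3364/4478.9036 = 64.617269.
Predictive variance for one new observation = σₙ² + σ² = 485.3209·596.3364/4478.9036 + 596.3364 = σ²·(σ₀² + 4478.9036)/4478.9036 = 596.3364·4964.2245/4478.9036 = 660.953669; SD = √(596.3364·4964.2245/4478.9036) = 25.7090.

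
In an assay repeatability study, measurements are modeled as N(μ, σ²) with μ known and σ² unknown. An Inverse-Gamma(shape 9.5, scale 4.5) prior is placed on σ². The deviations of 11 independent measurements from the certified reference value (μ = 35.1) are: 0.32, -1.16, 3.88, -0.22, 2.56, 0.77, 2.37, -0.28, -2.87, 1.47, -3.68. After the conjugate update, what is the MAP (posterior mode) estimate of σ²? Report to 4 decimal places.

With known mean μ and an Inverse-Gamma(α, β) prior on σ², the Normal likelihood is conjugate: posterior is Inv-Gamma(α + n/2, β + Σ(xᵢ−μ)²/2).
Σ(xᵢ−μ)² = (0.32)² + (-1.16)² + (3.88)² + (-0.22)² + (2.56)² + (0.77)² + (2.37)² + (-0.28)² + (-2.87)² + (1.47)² + (-3.68)² = 53.3328.
Posterior: Inv-Gamma(9.5 + 11/2, 4.5 + 53.3328/2) = Inv-Gamma(15.00, 31.16640).
Mode = β/(α+1) = 31.16640/16.00 = 1.9479.

1.9479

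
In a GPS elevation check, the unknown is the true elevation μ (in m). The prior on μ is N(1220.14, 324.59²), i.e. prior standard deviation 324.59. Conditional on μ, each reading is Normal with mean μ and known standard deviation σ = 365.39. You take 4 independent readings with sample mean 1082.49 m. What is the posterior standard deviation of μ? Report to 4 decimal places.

For Normal data with known variance σ², a Normal(μ₀, σ₀²) prior on μ is conjugate. Posterior precision = 1/σ₀² + n/σ²; posterior mean is the precision-weighted average of μ₀ and x̄.
σ₀² = 324.59² = 105358.6681, σ² = 365.39² = 133509.8521; σ² + n·σ₀² = 133509.8521 + 4·105358.6681 = 554944.5245.
Posterior precision = 1/σ₀² + n/σ² = 1/105358.6681 + 4/133509.8521 = (σ² + n·σ₀²)/(σ₀²σ²) = 554944.5245/(105358.6681·133509.8521); posterior variance σₙ² = σ₀²σ²/(σ² + n·σ₀²) = 105358.6681·133509.8521/554944.5245 = 25347.434878.
Posterior SD = √σₙ² = √(105358.6681·133509.8521/554944.5245) = 159.2088.

159.2088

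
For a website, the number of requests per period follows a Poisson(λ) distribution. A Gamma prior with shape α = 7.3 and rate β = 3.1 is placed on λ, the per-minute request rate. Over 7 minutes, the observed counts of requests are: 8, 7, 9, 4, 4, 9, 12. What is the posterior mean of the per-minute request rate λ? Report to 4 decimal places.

5.9703

With a Gamma(shape α, rate β) prior, the Poisson likelihood is conjugate: the posterior is Gamma(α + ΣXᵢ, β + n).
Sum of counts S = 53 over n = 7 minutes.
Posterior: Gamma(α+S, β+n) = Gamma(7.3+53, 3.1+7) = Gamma(60.3, 10.1).
Posterior mean = α/β = 60.3/10.1 = 5.9703.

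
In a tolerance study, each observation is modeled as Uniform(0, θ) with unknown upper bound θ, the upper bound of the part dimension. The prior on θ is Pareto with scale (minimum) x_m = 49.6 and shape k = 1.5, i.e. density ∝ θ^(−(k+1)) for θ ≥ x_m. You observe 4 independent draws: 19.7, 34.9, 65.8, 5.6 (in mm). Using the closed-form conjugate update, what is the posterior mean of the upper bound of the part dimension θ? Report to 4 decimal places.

A Pareto(scale x_m, shape k) prior on the upper bound θ of Uniform(0, θ) is conjugate: posterior is Pareto(max(x_m, max xᵢ), k + n).
Sample maximum = 65.8; prior scale x_m = 49.6 → posterior scale = max = 65.8.
Posterior shape = 1.5 + 4 = 5.5.
E[θ|data] = k·x_m/(k−1) = 5.5·65.8/4.5 = 80.4222.

80.4222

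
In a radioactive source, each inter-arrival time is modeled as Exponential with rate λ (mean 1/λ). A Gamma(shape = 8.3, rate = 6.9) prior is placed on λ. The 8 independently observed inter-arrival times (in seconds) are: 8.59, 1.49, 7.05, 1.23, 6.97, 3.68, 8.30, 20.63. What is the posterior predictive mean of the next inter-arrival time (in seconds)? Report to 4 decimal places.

4.2379

With a Gamma(shape α, rate β) prior on the exponential rate λ, the posterior after n observations with total T = Σxᵢ is Gamma(α+n, β+T).
Sum of observations T = 57.94 seconds; n = 8.
Posterior: Gamma(8.3+8, 6.9+57.94) = Gamma(16.3, 64.84).
The predictive distribution for the next observation is Lomax; its mean is β/(α−1) = 64.84/15.3 = 4.2379.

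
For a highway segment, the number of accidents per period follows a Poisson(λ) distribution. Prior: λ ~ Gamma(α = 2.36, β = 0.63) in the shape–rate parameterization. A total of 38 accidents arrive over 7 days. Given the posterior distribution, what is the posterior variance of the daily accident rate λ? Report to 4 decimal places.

0.6933

With a Gamma(shape α, rate β) prior, the Poisson likelihood is conjugate: the posterior is Gamma(α + ΣXᵢ, β + n).
Posterior: Gamma(α+S, β+n) = Gamma(2.36+38, 0.63+7) = Gamma(40.36, 7.63).
Var = α/β² = 40.36/7.63² = 0.6933.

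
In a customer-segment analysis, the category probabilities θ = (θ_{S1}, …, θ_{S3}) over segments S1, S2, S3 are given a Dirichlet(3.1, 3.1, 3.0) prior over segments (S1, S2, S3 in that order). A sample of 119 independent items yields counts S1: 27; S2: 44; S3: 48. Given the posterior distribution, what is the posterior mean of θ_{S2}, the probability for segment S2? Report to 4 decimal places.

The Dirichlet prior is conjugate to the Multinomial likelihood: each posterior αⱼ = prior αⱼ + observed count nⱼ.
Posterior concentration: (30.1, 47.1, 51.0), total = 128.2.
E[θ_{S2}|data] = α_{S2}/Σα = 47.1/128.2 = 0.3674.

0.3674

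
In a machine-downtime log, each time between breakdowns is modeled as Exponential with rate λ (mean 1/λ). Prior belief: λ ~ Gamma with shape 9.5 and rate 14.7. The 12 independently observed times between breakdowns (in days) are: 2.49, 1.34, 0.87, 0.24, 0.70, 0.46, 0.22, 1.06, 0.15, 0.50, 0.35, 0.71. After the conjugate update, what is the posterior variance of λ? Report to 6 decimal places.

0.037988

With a Gamma(shape α, rate β) prior on the exponential rate λ, the posterior after n observations with total T = Σxᵢ is Gamma(α+n, β+T).
Sum of observations T = 9.09 days; n = 12.
Posterior: Gamma(9.5+12, 14.7+9.09) = Gamma(21.5, 23.79).
Var = α/β² = 0.037988.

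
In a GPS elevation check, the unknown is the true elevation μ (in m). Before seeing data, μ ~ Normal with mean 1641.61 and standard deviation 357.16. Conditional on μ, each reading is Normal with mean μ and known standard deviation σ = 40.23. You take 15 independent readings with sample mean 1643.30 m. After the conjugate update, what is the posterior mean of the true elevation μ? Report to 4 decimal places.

For Normal data with known variance σ², a Normal(μ₀, σ₀²) prior on μ is conjugate. Posterior precision = 1/σ₀² + n/σ²; posterior mean is the precision-weighted average of μ₀ and x̄.
n·x̄ = 15·1643.30 = 24649.5.
σ₀² = 357.16² = 127563.2656, σ² = 40.23² = 1618.4529; σ² + n·σ₀² = 1618.4529 + 15·127563.2656 = 1915067.4369.
Posterior mean = (μ₀/σ₀² + n·x̄/σ²)/(1/σ₀² + n/σ²) = (σ²·μ₀ + σ₀²·n·x̄)/(σ² + n·σ₀²) = (1618.4529·1641.61 + 127563.2656·24649.5)/1915067.4369 = 3147027583.872369/1915067.4369 = 1643.2986.

1643.2986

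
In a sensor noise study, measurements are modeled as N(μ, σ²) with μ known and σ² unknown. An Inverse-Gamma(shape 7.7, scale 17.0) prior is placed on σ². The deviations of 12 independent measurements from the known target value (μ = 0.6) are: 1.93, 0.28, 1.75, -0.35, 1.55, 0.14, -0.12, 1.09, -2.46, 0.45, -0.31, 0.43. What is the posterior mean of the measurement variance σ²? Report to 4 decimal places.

2.0137

With known mean μ and an Inverse-Gamma(α, β) prior on σ², the Normal likelihood is conjugate: posterior is Inv-Gamma(α + n/2, β + Σ(xᵢ−μ)²/2).
Σ(xᵢ−μ)² = (1.93)² + (0.28)² + (1.75)² + (-0.35)² + (1.55)² + (0.14)² + (-0.12)² + (1.09)² + (-2.46)² + (0.45)² + (-0.31)² + (0.43)² = 17.1480.
Posterior: Inv-Gamma(7.7 + 12/2, 17.0 + 17.1480/2) = Inv-Gamma(13.70, 25.57400).
E[σ²|data] = β/(α−1) = 25.57400/12.70 = 2.0137.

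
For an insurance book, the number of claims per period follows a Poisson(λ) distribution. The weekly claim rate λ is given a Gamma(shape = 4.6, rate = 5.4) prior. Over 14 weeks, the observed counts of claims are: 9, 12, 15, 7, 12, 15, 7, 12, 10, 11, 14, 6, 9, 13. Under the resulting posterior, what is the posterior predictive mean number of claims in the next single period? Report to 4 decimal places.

8.0722

With a Gamma(shape α, rate β) prior, the Poisson likelihood is conjugate: the posterior is Gamma(α + ΣXᵢ, β + n).
Sum of counts S = 152 over n = 14 weeks.
Posterior: Gamma(α+S, β+n) = Gamma(4.6+152, 5.4+14) = Gamma(156.6, 19.4).
The predictive distribution for one future period is NegBinom with mean α/β = 8.0722.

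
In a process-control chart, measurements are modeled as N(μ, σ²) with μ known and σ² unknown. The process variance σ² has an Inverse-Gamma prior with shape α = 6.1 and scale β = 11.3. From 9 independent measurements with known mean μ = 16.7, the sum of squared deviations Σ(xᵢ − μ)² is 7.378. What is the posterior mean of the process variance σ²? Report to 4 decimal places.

With known mean μ and an Inverse-Gamma(α, β) prior on σ², the Normal likelihood is conjugate: posterior is Inv-Gamma(α + n/2, β + Σ(xᵢ−μ)²/2).
Posterior: Inv-Gamma(6.1 + 9/2, 11.3 + 7.378/2) = Inv-Gamma(10.60, 14.9890).
E[σ²|data] = β/(α−1) = 14.9890/9.60 = 1.5614.

1.5614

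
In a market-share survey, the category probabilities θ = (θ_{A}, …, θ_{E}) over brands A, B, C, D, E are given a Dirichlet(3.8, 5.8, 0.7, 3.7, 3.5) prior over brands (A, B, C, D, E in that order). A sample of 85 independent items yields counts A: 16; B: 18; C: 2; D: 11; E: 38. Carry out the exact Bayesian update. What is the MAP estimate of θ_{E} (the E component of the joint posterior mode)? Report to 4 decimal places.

0.4154

The Dirichlet prior is conjugate to the Multinomial likelihood: each posterior αⱼ = prior αⱼ + observed count nⱼ.
Posterior concentration: (19.8, 23.8, 2.7, 14.7, 41.5), total = 102.5.
Joint mode component: (α_{E}−1)/(Σα−K) = 40.5/97.5 = 0.4154.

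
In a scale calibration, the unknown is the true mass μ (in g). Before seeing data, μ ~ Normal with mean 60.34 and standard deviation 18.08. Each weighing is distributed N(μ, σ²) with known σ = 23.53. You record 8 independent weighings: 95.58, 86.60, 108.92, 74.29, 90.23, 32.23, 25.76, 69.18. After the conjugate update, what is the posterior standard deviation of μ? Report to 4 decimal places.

7.5575

For Normal data with known variance σ², a Normal(μ₀, σ₀²) prior on μ is conjugate. Posterior precision = 1/σ₀² + n/σ²; posterior mean is the precision-weighted average of μ₀ and x̄.
σ₀² = 18.08² = 326.8864, σ² = 23.53² = 553.6609; σ² + n·σ₀² = 553.6609 + 8·326.8864 = 3168.7521.
Posterior precision = 1/σ₀² + n/σ² = 1/326.8864 + 8/553.6609 = (σ² + n·σ₀²)/(σ₀²σ²) = 3168.7521/(326.8864·553.6609); posterior variance σₙ² = σ₀²σ²/(σ² + n·σ₀²) = 326.8864·553.6609/3168.7521 = 57.115297.
Posterior SD = √σₙ² = √(326.8864·553.6609/3168.7521) = 7.5575.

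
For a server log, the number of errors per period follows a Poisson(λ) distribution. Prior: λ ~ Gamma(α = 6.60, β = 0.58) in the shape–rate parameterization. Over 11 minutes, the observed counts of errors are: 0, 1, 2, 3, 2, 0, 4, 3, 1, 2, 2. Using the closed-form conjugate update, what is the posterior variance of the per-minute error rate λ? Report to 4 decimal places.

With a Gamma(shape α, rate β) prior, the Poisson likelihood is conjugate: the posterior is Gamma(α + ΣXᵢ, β + n).
Sum of counts S = 20 over n = 11 minutes.
Posterior: Gamma(α+S, β+n) = Gamma(6.60+20, 0.58+11) = Gamma(26.60, 11.58).
Var = α/β² = 26.60/11.58² = 0.1984.

0.1984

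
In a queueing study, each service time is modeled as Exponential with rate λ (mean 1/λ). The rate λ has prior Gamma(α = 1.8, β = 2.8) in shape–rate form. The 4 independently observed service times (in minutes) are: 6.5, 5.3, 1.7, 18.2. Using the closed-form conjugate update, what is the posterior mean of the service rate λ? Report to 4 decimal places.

0.1681

With a Gamma(shape α, rate β) prior on the exponential rate λ, the posterior after n observations with total T = Σxᵢ is Gamma(α+n, β+T).
Sum of observations T = 31.7 minutes; n = 4.
Posterior: Gamma(1.8+4, 2.8+31.7) = Gamma(5.8, 34.5).
Posterior mean of λ = α/β = 5.8/34.5 = 0.1681.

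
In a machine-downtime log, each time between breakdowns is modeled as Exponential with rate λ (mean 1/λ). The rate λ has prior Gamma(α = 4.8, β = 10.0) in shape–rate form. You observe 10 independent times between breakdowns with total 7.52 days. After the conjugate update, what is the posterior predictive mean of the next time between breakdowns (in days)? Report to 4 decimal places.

With a Gamma(shape α, rate β) prior on the exponential rate λ, the posterior after n observations with total T = Σxᵢ is Gamma(α+n, β+T).
Posterior: Gamma(4.8+10, 10.0+7.52) = Gamma(14.8, 17.52).
The predictive distribution for the next observation is Lomax; its mean is β/(α−1) = 17.52/13.8 = 1.2696.

1.2696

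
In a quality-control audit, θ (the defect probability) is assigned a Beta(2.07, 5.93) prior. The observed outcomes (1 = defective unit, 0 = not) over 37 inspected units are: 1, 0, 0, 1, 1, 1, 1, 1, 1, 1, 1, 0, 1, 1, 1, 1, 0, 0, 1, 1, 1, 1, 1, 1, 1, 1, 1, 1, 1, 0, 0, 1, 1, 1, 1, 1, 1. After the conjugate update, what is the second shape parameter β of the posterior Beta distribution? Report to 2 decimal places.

12.93

The Beta prior is conjugate to a Binomial/Bernoulli likelihood; the update adds successes to α and failures to β.
Posterior: Beta(α+k, β+n−k) = Beta(2.07+30, 5.93+7) = Beta(32.07, 12.93).
Posterior β = 12.93.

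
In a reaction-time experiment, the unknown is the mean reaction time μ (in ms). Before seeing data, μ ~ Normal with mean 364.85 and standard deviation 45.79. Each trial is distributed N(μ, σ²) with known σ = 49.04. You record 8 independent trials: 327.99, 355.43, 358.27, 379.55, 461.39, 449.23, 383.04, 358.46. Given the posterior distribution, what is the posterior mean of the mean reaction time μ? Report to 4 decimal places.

For Normal data with known variance σ², a Normal(μ₀, σ₀²) prior on μ is conjugate. Posterior precision = 1/σ₀² + n/σ²; posterior mean is the precision-weighted average of μ₀ and x̄.
Σxᵢ = 327.99 + 355.43 + 358.27 + 379.55 + 461.39 + 449.23 + 383.04 + 358.46 = 3073.36, so n·x̄ = 3073.36.
σ₀² = 45.79² = 2096.7241, σ² = 49.04² = 2404.9216; σ² + n·σ₀² = 2404.9216 + 8·2096.7241 = 19178.7144.
Posterior mean = (μ₀/σ₀² + n·x̄/σ²)/(1/σ₀² + n/σ²) = (σ²·μ₀ + σ₀²·n·x̄)/(σ² + n·σ₀²) = (2404.9216·364.85 + 2096.7241·3073.36)/19178.7144 = 7321423.625736/19178.7144 = 381.7474.

381.7474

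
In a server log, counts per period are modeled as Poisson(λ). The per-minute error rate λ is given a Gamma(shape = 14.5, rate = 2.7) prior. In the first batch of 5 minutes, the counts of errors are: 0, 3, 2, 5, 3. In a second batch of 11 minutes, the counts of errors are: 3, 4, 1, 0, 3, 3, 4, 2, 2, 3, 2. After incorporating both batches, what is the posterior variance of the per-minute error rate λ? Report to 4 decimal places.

0.1559

With a Gamma(shape α, rate β) prior, the Poisson likelihood is conjugate: the posterior is Gamma(α + ΣXᵢ, β + n).
Batch 1: sum of counts S = 13 over n = 5 minutes.
After batch 1: Gamma(α+S, β+n) = Gamma(14.5+13, 2.7+5) = Gamma(27.5, 7.7).
Batch 2: sum of counts S = 27 over n = 11 minutes.
After batch 2: Gamma(α+S, β+n) = Gamma(27.5+27, 7.7+11) = Gamma(54.5, 18.7).
Var = α/β² = 54.5/18.7² = 0.1559.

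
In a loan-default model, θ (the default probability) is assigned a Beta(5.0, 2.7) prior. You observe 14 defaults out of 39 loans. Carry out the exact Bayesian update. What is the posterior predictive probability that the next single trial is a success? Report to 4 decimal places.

The Beta prior is conjugate to a Binomial/Bernoulli likelihood; the update adds successes to α and failures to β.
Posterior: Beta(α+k, β+n−k) = Beta(5.0+14, 2.7+25) = Beta(19.0, 27.7).
For a single future Bernoulli trial, P(success | data) = α/(α+β) = 0.4069.

0.4069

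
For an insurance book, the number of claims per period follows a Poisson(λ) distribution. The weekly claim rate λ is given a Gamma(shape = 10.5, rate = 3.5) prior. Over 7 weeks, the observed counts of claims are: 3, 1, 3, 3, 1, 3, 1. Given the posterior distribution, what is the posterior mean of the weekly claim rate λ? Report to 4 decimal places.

With a Gamma(shape α, rate β) prior, the Poisson likelihood is conjugate: the posterior is Gamma(α + ΣXᵢ, β + n).
Sum of counts S = 15 over n = 7 weeks.
Posterior: Gamma(α+S, β+n) = Gamma(10.5+15, 3.5+7) = Gamma(25.5, 10.5).
Posterior mean = α/β = 25.5/10.5 = 2.4286.

2.4286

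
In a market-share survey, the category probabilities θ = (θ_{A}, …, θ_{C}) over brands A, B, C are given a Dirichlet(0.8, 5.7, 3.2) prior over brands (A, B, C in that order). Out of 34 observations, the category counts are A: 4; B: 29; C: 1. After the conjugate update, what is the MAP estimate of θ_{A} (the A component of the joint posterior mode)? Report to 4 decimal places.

The Dirichlet prior is conjugate to the Multinomial likelihood: each posterior αⱼ = prior αⱼ + observed count nⱼ.
Posterior concentration: (4.8, 34.7, 4.2), total = 43.7.
Joint mode component: (α_{A}−1)/(Σα−K) = 3.8/40.7 = 0.0934.

0.0934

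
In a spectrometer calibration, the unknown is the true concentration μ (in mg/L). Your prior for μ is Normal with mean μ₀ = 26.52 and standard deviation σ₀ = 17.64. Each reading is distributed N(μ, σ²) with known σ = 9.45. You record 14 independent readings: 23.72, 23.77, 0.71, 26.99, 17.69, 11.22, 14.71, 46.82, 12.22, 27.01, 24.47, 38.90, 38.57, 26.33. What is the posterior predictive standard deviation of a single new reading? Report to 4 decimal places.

For Normal data with known variance σ², a Normal(μ₀, σ₀²) prior on μ is conjugate. Posterior precision = 1/σ₀² + n/σ²; posterior mean is the precision-weighted average of μ₀ and x̄.
σ₀² = 17.64² = 311.1696, σ² = 9.45² = 89.3025; σ² + n·σ₀² = 89.3025 + 14·311.1696 = 4445.6769.
Posterior precision = 1/σ₀² + n/σ² = 1/311.1696 + 14/89.3025 = (σ² + n·σ₀²)/(σ₀²σ²) = 4445.6769/(311.1696·89.3025); posterior variance σₙ² = σ₀²σ²/(σ² + n·σ₀²) = 311.1696·89.3025/4445.6769 = 6.250617.
Predictive variance for one new observation = σₙ² + σ² = 311.1696·89.3025/4445.6769 + 89.3025 = σ²·(σ₀² + 4445.6769)/4445.6769 = 89.3025·4756.8465/4445.6769 = 95.553117; SD = √(89.3025·4756.8465/4445.6769) = 9.7751.

9.7751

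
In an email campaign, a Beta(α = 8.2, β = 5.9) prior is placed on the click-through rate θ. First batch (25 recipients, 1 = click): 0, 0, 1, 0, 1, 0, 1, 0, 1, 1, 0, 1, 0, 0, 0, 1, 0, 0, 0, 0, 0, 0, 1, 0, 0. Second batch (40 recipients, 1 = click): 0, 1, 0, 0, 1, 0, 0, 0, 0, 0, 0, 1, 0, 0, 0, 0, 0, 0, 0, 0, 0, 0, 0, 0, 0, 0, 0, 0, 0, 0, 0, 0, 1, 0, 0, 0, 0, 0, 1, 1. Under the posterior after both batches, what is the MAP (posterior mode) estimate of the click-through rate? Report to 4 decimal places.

The Beta prior is conjugate to a Binomial/Bernoulli likelihood; the update adds successes to α and failures to β.
After batch 1: Beta(8.2+8, 5.9+17) = Beta(16.2, 22.9).
After batch 2: Beta(16.2+6, 22.9+34) = Beta(22.2, 56.9).
Mode of Beta(a,b) for a,b>1 is (a−1)/(a+b−2) = 21.2/77.1 = 0.2750.

0.2750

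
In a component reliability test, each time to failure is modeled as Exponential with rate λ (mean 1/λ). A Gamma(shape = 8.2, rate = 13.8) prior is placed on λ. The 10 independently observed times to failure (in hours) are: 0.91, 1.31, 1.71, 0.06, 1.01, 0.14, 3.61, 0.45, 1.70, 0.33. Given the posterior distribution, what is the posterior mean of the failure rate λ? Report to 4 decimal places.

With a Gamma(shape α, rate β) prior on the exponential rate λ, the posterior after n observations with total T = Σxᵢ is Gamma(α+n, β+T).
Sum of observations T = 11.23 hours; n = 10.
Posterior: Gamma(8.2+10, 13.8+11.23) = Gamma(18.2, 25.03).
Posterior mean of λ = α/β = 18.2/25.03 = 0.7271.

0.7271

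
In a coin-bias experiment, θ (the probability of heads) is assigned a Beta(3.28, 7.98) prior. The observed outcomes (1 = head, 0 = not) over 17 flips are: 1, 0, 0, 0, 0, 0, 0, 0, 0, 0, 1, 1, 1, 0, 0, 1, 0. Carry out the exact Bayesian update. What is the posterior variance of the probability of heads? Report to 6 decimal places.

0.007080

The Beta prior is conjugate to a Binomial/Bernoulli likelihood; the update adds successes to α and failures to β.
Posterior: Beta(α+k, β+n−k) = Beta(3.28+5, 7.98+12) = Beta(8.28, 19.98).
Var = αβ/((α+β)²(α+β+1)) = 8.28·19.98/(28.26²·29.26) = 0.007080.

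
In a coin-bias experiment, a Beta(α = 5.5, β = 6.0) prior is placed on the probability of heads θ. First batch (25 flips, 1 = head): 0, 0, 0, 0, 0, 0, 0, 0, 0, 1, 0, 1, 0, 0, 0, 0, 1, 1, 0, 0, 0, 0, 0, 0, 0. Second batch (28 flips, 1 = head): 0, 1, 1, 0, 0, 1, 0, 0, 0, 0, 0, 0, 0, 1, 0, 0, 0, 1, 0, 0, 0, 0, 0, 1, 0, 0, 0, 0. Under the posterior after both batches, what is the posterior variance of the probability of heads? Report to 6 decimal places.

The Beta prior is conjugate to a Binomial/Bernoulli likelihood; the update adds successes to α and failures to β.
After batch 1: Beta(5.5+4, 6.0+21) = Beta(9.5, 27.0).
After batch 2: Beta(9.5+6, 27.0+22) = Beta(15.5, 49.0).
Var = αβ/((α+β)²(α+β+1)) = 15.5·49.0/(64.5²·65.5) = 0.002787.

0.002787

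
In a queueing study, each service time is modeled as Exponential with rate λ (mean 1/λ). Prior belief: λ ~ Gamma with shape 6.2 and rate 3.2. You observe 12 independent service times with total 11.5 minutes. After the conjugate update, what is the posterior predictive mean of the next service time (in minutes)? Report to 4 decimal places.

With a Gamma(shape α, rate β) prior on the exponential rate λ, the posterior after n observations with total T = Σxᵢ is Gamma(α+n, β+T).
Posterior: Gamma(6.2+12, 3.2+11.5) = Gamma(18.2, 14.7).
The predictive distribution for the next observation is Lomax; its mean is β/(α−1) = 14.7/17.2 = 0.8547.

0.8547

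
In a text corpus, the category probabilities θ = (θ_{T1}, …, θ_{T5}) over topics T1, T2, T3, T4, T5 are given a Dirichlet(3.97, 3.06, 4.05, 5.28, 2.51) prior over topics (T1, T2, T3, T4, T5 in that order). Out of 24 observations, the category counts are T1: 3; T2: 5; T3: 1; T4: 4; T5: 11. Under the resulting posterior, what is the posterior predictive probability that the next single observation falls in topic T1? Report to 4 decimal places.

0.1626

The Dirichlet prior is conjugate to the Multinomial likelihood: each posterior αⱼ = prior αⱼ + observed count nⱼ.
Posterior concentration: (6.97, 8.06, 5.05, 9.28, 13.51), total = 42.87.
P(next = T1 | data) = α_{T1}/Σα = 0.1626.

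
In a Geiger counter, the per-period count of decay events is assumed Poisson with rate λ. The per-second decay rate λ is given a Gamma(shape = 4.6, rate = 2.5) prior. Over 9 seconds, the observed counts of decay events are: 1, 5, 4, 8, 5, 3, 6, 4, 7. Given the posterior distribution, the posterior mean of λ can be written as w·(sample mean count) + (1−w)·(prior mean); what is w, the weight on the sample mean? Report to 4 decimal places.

0.7826

With a Gamma(shape α, rate β) prior, the Poisson likelihood is conjugate: the posterior is Gamma(α + ΣXᵢ, β + n).
Posterior mean = (α₀+S)/(β₀+n) = [n/(β₀+n)]·(S/n) + [β₀/(β₀+n)]·(α₀/β₀), so only n and β₀ enter the weight.
Weight on data w = n/(β₀+n) = 9/(2.5+9) = 9/11.5 = 0.7826.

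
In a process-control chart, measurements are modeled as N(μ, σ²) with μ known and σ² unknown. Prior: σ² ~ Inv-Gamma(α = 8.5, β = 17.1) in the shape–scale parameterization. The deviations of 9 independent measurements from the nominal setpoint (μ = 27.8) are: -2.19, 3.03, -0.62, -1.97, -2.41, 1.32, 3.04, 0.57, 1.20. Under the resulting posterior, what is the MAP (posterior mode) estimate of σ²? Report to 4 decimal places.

2.5357

With known mean μ and an Inverse-Gamma(α, β) prior on σ², the Normal likelihood is conjugate: posterior is Inv-Gamma(α + n/2, β + Σ(xᵢ−μ)²/2).
Σ(xᵢ−μ)² = (-2.19)² + (3.03)² + (-0.62)² + (-1.97)² + (-2.41)² + (1.32)² + (3.04)² + (0.57)² + (1.20)² = 36.7993.
Posterior: Inv-Gamma(8.5 + 9/2, 17.1 + 36.7993/2) = Inv-Gamma(13.00, 35.49965).
Mode = β/(α+1) = 35.49965/14.00 = 2.5357.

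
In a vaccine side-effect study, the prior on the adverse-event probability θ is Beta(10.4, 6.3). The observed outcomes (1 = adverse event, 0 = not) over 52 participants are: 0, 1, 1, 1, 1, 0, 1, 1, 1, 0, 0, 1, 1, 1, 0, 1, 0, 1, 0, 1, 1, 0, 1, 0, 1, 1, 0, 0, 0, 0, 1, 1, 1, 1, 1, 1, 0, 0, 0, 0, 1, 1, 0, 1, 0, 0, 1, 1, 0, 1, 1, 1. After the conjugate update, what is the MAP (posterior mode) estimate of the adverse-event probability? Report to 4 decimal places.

The Beta prior is conjugate to a Binomial/Bernoulli likelihood; the update adds successes to α and failures to β.
Posterior: Beta(α+k, β+n−k) = Beta(10.4+31, 6.3+21) = Beta(41.4, 27.3).
Mode of Beta(a,b) for a,b>1 is (a−1)/(a+b−2) = 40.4/66.7 = 0.6057.

0.6057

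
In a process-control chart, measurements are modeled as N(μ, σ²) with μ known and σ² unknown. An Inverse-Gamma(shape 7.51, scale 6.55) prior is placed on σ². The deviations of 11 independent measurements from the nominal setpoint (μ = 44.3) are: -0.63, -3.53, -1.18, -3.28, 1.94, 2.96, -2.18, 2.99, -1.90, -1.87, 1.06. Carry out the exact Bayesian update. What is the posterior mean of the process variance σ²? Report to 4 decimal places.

With known mean μ and an Inverse-Gamma(α, β) prior on σ², the Normal likelihood is conjugate: posterior is Inv-Gamma(α + n/2, β + Σ(xᵢ−μ)²/2).
Σ(xᵢ−μ)² = (-0.63)² + (-3.53)² + (-1.18)² + (-3.28)² + (1.94)² + (2.96)² + (-2.18)² + (2.99)² + (-1.90)² + (-1.87)² + (1.06)² = 59.4568.
Posterior: Inv-Gamma(7.51 + 11/2, 6.55 + 59.4568/2) = Inv-Gamma(13.01, 36.27840).
E[σ²|data] = β/(α−1) = 36.27840/12.01 = 3.0207.

3.0207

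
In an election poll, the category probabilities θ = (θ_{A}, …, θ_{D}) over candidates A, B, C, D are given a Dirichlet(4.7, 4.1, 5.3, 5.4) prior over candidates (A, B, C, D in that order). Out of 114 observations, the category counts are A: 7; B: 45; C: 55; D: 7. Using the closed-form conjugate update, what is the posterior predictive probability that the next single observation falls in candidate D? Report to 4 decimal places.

0.0929

The Dirichlet prior is conjugate to the Multinomial likelihood: each posterior αⱼ = prior αⱼ + observed count nⱼ.
Posterior concentration: (11.7, 49.1, 60.3, 12.4), total = 133.5.
P(next = D | data) = α_{D}/Σα = 0.0929.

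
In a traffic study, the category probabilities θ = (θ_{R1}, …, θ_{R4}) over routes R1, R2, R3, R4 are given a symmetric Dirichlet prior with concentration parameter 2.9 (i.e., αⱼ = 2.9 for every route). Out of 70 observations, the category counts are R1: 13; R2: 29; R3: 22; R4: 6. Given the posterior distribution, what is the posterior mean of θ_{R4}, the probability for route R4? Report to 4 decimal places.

0.1091

The Dirichlet prior is conjugate to the Multinomial likelihood: each posterior αⱼ = prior αⱼ + observed count nⱼ.
Posterior concentration: (15.9, 31.9, 24.9, 8.9), total = 81.6.
E[θ_{R4}|data] = α_{R4}/Σα = 8.9/81.6 = 0.1091.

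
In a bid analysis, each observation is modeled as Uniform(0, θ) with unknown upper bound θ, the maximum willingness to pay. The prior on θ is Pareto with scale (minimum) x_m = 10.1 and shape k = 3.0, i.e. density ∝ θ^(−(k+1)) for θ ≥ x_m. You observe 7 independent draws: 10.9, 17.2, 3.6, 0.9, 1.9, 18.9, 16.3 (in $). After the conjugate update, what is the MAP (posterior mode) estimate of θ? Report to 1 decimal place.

18.9

A Pareto(scale x_m, shape k) prior on the upper bound θ of Uniform(0, θ) is conjugate: posterior is Pareto(max(x_m, max xᵢ), k + n).
Sample maximum = 18.9; prior scale x_m = 10.1 → posterior scale = max = 18.9.
Posterior shape = 3.0 + 7 = 10.0.
The Pareto density is decreasing on [x_m, ∞), so the mode is x_m = 18.9.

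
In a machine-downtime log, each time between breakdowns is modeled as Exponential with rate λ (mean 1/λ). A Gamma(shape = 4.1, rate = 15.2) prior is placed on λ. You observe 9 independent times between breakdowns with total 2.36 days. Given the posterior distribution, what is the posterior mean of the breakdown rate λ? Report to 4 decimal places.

0.7460

With a Gamma(shape α, rate β) prior on the exponential rate λ, the posterior after n observations with total T = Σxᵢ is Gamma(α+n, β+T).
Posterior: Gamma(4.1+9, 15.2+2.36) = Gamma(13.1, 17.56).
Posterior mean of λ = α/β = 13.1/17.56 = 0.7460.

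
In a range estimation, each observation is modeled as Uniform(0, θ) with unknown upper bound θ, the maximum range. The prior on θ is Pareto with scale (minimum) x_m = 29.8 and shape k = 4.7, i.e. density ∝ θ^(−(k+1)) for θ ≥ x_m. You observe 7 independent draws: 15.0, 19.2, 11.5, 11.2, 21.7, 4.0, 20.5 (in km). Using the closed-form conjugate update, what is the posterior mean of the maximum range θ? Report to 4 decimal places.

32.5850

A Pareto(scale x_m, shape k) prior on the upper bound θ of Uniform(0, θ) is conjugate: posterior is Pareto(max(x_m, max xᵢ), k + n).
Sample maximum = 21.7; prior scale x_m = 29.8 → posterior scale = max = 29.8.
Posterior shape = 4.7 + 7 = 11.7.
E[θ|data] = k·x_m/(k−1) = 11.7·29.8/10.7 = 32.5850.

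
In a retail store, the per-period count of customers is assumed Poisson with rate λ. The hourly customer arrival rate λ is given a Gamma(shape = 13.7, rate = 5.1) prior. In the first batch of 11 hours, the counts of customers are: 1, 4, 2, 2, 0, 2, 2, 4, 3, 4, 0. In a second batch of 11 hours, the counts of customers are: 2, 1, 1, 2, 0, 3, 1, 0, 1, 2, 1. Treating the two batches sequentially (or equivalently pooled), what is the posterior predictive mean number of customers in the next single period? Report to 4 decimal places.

With a Gamma(shape α, rate β) prior, the Poisson likelihood is conjugate: the posterior is Gamma(α + ΣXᵢ, β + n).
Batch 1: sum of counts S = 24 over n = 11 hours.
After batch 1: Gamma(α+S, β+n) = Gamma(13.7+24, 5.1+11) = Gamma(37.7, 16.1).
Batch 2: sum of counts S = 14 over n = 11 hours.
After batch 2: Gamma(α+S, β+n) = Gamma(37.7+14, 16.1+11) = Gamma(51.7, 27.1).
The predictive distribution for one future period is NegBinom with mean α/β = 1.9077.

1.9077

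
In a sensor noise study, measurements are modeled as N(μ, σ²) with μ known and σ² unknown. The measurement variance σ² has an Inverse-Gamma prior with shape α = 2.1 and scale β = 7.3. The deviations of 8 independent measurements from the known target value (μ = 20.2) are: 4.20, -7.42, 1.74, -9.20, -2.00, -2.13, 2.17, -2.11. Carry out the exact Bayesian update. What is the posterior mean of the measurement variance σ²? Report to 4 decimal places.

18.8884

With known mean μ and an Inverse-Gamma(α, β) prior on σ², the Normal likelihood is conjugate: posterior is Inv-Gamma(α + n/2, β + Σ(xᵢ−μ)²/2).
Σ(xᵢ−μ)² = (4.20)² + (-7.42)² + (1.74)² + (-9.20)² + (-2.00)² + (-2.13)² + (2.17)² + (-2.11)² = 178.0619.
Posterior: Inv-Gamma(2.1 + 8/2, 7.3 + 178.0619/2) = Inv-Gamma(6.10, 96.33095).
E[σ²|data] = β/(α−1) = 96.33095/5.10 = 18.8884.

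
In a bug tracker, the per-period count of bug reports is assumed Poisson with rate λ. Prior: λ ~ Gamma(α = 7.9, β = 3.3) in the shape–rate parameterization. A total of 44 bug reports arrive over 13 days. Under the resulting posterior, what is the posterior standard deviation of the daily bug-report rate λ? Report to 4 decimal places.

0.4420

With a Gamma(shape α, rate β) prior, the Poisson likelihood is conjugate: the posterior is Gamma(α + ΣXᵢ, β + n).
Posterior: Gamma(α+S, β+n) = Gamma(7.9+44, 3.3+13) = Gamma(51.9, 16.3).
SD = √α/β = √51.9/16.3 = 0.4420.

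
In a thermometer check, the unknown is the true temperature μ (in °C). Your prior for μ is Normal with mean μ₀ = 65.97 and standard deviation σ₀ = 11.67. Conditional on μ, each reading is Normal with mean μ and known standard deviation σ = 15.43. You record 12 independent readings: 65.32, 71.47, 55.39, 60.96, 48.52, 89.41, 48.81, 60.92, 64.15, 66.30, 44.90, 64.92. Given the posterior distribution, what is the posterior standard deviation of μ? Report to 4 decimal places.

4.1614

For Normal data with known variance σ², a Normal(μ₀, σ₀²) prior on μ is conjugate. Posterior precision = 1/σ₀² + n/σ²; posterior mean is the precision-weighted average of μ₀ and x̄.
σ₀² = 11.67² = 136.1889, σ² = 15.43² = 238.0849; σ² + n·σ₀² = 238.0849 + 12·136.1889 = 1872.3517.
Posterior precision = 1/σ₀² + n/σ² = 1/136.1889 + 12/238.0849 = (σ² + n·σ₀²)/(σ₀²σ²) = 1872.3517/(136.1889·238.0849); posterior variance σₙ² = σ₀²σ²/(σ² + n·σ₀²) = 136.1889·238.0849/1872.3517 = 17.317537.
Posterior SD = √σₙ² = √(136.1889·238.0849/1872.3517) = 4.1614.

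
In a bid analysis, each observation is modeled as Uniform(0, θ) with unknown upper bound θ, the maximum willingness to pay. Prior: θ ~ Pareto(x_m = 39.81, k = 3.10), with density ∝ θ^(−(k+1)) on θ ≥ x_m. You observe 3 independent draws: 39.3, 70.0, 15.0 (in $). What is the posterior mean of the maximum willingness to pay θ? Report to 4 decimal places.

83.7255

A Pareto(scale x_m, shape k) prior on the upper bound θ of Uniform(0, θ) is conjugate: posterior is Pareto(max(x_m, max xᵢ), k + n).
Sample maximum = 70.0; prior scale x_m = 39.81 → posterior scale = max = 70.00.
Posterior shape = 3.10 + 3 = 6.10.
E[θ|data] = k·x_m/(k−1) = 6.10·70.00/5.10 = 83.7255.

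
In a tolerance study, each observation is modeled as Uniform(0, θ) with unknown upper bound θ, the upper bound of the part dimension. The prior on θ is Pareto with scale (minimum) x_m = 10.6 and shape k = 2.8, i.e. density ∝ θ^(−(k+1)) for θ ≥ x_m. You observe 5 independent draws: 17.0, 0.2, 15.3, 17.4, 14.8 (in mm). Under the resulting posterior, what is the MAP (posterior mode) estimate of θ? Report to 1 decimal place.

17.4

A Pareto(scale x_m, shape k) prior on the upper bound θ of Uniform(0, θ) is conjugate: posterior is Pareto(max(x_m, max xᵢ), k + n).
Sample maximum = 17.4; prior scale x_m = 10.6 → posterior scale = max = 17.4.
Posterior shape = 2.8 + 5 = 7.8.
The Pareto density is decreasing on [x_m, ∞), so the mode is x_m = 17.4.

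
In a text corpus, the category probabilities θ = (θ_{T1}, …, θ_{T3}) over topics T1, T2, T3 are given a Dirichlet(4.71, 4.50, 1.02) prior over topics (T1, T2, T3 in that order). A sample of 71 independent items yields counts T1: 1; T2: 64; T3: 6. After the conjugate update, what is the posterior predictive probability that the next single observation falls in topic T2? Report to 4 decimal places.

0.8433

The Dirichlet prior is conjugate to the Multinomial likelihood: each posterior αⱼ = prior αⱼ + observed count nⱼ.
Posterior concentration: (5.71, 68.50, 7.02), total = 81.23.
P(next = T2 | data) = α_{T2}/Σα = 0.8433.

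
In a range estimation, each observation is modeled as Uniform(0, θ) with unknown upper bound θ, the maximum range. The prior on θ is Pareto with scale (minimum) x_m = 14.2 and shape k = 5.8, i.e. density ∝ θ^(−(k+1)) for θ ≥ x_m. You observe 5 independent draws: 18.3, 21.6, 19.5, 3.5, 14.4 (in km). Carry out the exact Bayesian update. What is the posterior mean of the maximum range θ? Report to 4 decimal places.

23.8041

A Pareto(scale x_m, shape k) prior on the upper bound θ of Uniform(0, θ) is conjugate: posterior is Pareto(max(x_m, max xᵢ), k + n).
Sample maximum = 21.6; prior scale x_m = 14.2 → posterior scale = max = 21.6.
Posterior shape = 5.8 + 5 = 10.8.
E[θ|data] = k·x_m/(k−1) = 10.8·21.6/9.8 = 23.8041.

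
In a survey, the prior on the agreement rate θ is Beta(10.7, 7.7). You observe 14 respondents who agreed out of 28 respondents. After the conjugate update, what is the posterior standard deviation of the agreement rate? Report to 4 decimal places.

0.0725

The Beta prior is conjugate to a Binomial/Bernoulli likelihood; the update adds successes to α and failures to β.
Posterior: Beta(α+k, β+n−k) = Beta(10.7+14, 7.7+14) = Beta(24.7, 21.7).
Var = αβ/((α+β)²(α+β+1)) = 24.7·21.7/(46.4²·47.4) = 0.00525221; SD = √0.00525221 = 0.0725.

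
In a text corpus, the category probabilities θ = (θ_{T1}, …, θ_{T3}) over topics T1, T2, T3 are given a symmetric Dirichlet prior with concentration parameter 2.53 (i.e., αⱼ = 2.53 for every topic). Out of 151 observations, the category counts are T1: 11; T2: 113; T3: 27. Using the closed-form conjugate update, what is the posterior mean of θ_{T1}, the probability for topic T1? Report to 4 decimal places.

The Dirichlet prior is conjugate to the Multinomial likelihood: each posterior αⱼ = prior αⱼ + observed count nⱼ.
Posterior concentration: (13.53, 115.53, 29.53), total = 158.59.
E[θ_{T1}|data] = α_{T1}/Σα = 13.53/158.59 = 0.0853.

0.0853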